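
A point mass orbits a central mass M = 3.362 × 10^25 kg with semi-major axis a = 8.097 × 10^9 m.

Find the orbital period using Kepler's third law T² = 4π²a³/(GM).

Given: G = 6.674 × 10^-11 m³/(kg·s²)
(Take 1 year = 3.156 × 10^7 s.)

GM = G · M = 6.674e-11 · 3.362e+25 = 2.2438e+15 m³/s².
Kepler's third law: T = 2π √(a³ / GM).
Substituting a = 8.097e+09 m and GM = 2.2438e+15 m³/s²:
T = 2π √((8.097e+09)³ / 2.2438e+15) s
T ≈ 9.664e+07 s = 3.062 years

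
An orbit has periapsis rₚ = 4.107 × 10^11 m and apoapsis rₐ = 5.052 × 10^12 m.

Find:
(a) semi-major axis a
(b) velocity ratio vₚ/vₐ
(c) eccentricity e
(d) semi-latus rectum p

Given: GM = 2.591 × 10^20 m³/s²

(a) a = (rₚ + rₐ)/2 = (4.107e+11 + 5.052e+12)/2 ≈ 2.731e+12 m
(b) Conservation of angular momentum (rₚvₚ = rₐvₐ) gives vₚ/vₐ = rₐ/rₚ = 5.052e+12/4.107e+11 ≈ 12.3
(c) e = (rₐ − rₚ)/(rₐ + rₚ) = (5.052e+12 − 4.107e+11)/(5.052e+12 + 4.107e+11) ≈ 0.8496
(d) From a = (rₚ + rₐ)/2 = 2.73135e+12 m and e = (rₐ − rₚ)/(rₐ + rₚ) = 0.849635, p = a(1 − e²) = 2.73135e+12 · (1 − (0.849635)²) ≈ 7.596e+11 m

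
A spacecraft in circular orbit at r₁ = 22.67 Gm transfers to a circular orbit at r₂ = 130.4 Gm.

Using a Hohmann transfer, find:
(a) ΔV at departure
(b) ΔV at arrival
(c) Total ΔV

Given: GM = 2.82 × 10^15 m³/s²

Convert to SI: r₁ = 22.67 Gm = 2.267e+10 m; r₂ = 130.4 Gm = 1.304e+11 m.
Transfer semi-major axis: a_t = (r₁ + r₂)/2 = (2.267e+10 + 1.304e+11)/2 = 7.6535e+10 m.
Circular speeds: v₁ = √(GM/r₁) = 352.695 m/s, v₂ = √(GM/r₂) = 147.057 m/s.
Transfer speeds (vis-viva v² = GM(2/r − 1/a_t)): v₁ᵗ = 460.371 m/s, v₂ᵗ = 80.0353 m/s.
(a) ΔV₁ = |v₁ᵗ − v₁| ≈ 107.7 m/s = 107.7 m/s.
(b) ΔV₂ = |v₂ − v₂ᵗ| ≈ 67.02 m/s = 67.02 m/s.
(c) ΔV_total = ΔV₁ + ΔV₂ ≈ 174.7 m/s = 174.7 m/s.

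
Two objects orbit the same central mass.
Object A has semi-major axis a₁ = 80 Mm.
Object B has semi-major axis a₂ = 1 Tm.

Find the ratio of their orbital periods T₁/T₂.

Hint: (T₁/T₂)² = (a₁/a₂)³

Convert to SI: a₁ = 80 Mm = 8e+07 m; a₂ = 1 Tm = 1e+12 m.
From Kepler's third law, (T₁/T₂)² = (a₁/a₂)³, so T₁/T₂ = (a₁/a₂)^(3/2).
a₁/a₂ = 8e+07 / 1e+12 = 8e-05.
T₁/T₂ = (8e-05)^(3/2) ≈ 7.155e-07.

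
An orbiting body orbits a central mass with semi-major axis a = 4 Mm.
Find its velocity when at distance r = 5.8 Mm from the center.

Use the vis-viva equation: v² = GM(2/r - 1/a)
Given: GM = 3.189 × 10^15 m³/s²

Convert to SI: a = 4 Mm = 4e+06 m; r = 5.8 Mm = 5.8e+06 m.
Vis-viva: v = √(GM · (2/r − 1/a)).
2/r − 1/a = 2/5.8e+06 − 1/4e+06 = 9.48276e-08 m⁻¹.
v = √(3.189e+15 · 9.48276e-08) m/s ≈ 1.739e+04 m/s = 17.39 km/s.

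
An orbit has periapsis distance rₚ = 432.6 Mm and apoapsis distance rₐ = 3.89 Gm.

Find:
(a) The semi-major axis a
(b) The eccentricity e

Convert to SI: rₚ = 432.6 Mm = 4.326e+08 m; rₐ = 3.89 Gm = 3.89e+09 m.
(a) a = (rₚ + rₐ) / 2 = (4.326e+08 + 3.89e+09) / 2 ≈ 2.161e+09 m = 2.161 Gm.
(b) e = (rₐ − rₚ) / (rₐ + rₚ) = (3.89e+09 − 4.326e+08) / (3.89e+09 + 4.326e+08) ≈ 0.7998.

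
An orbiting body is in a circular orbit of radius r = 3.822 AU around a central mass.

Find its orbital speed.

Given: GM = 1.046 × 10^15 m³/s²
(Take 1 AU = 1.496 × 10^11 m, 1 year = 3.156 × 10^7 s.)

Convert to SI: r = 3.822 AU = 5.71771e+11 m.
For a circular orbit, gravity supplies the centripetal force, so v = √(GM / r).
v = √(1.046e+15 / 5.71771e+11) m/s ≈ 42.77 m/s = 0.009023 AU/year.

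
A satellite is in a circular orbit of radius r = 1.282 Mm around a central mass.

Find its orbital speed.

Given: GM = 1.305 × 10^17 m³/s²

Convert to SI: r = 1.282 Mm = 1.282e+06 m.
For a circular orbit, gravity supplies the centripetal force, so v = √(GM / r).
v = √(1.305e+17 / 1.282e+06) m/s ≈ 3.191e+05 m/s = 319.1 km/s.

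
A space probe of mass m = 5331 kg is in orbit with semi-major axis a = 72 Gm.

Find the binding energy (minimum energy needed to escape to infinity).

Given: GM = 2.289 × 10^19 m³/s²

Convert to SI: a = 72 Gm = 7.2e+10 m.
Total orbital energy is E = −GMm/(2a); binding energy is E_bind = −E = GMm/(2a).
E_bind = 2.289e+19 · 5331 / (2 · 7.2e+10) J ≈ 8.474e+11 J = 847.4 GJ.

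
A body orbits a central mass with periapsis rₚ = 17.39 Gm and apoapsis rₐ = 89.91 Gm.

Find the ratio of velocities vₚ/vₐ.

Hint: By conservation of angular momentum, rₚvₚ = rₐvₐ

Convert to SI: rₚ = 17.39 Gm = 1.739e+10 m; rₐ = 89.91 Gm = 8.991e+10 m.
Conservation of angular momentum gives rₚvₚ = rₐvₐ, so vₚ/vₐ = rₐ/rₚ.
vₚ/vₐ = 8.991e+10 / 1.739e+10 ≈ 5.17.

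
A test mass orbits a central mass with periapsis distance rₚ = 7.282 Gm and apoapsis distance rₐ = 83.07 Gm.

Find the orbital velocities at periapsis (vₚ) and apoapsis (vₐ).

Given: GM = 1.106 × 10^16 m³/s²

Convert to SI: rₚ = 7.282 Gm = 7.282e+09 m; rₐ = 83.07 Gm = 8.307e+10 m.
Use the vis-viva equation v² = GM(2/r − 1/a) with a = (rₚ + rₐ)/2 = (7.282e+09 + 8.307e+10)/2 = 4.5176e+10 m.
vₚ = √(GM · (2/rₚ − 1/a)) = √(1.106e+16 · (2/7.282e+09 − 1/4.5176e+10)) m/s ≈ 1671 m/s = 1.671 km/s.
vₐ = √(GM · (2/rₐ − 1/a)) = √(1.106e+16 · (2/8.307e+10 − 1/4.5176e+10)) m/s ≈ 146.5 m/s = 146.5 m/s.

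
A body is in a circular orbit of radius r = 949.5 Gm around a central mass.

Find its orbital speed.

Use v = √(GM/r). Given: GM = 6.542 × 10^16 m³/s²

Convert to SI: r = 949.5 Gm = 9.495e+11 m.
For a circular orbit, gravity supplies the centripetal force, so v = √(GM / r).
v = √(6.542e+16 / 9.495e+11) m/s ≈ 262.5 m/s = 262.5 m/s.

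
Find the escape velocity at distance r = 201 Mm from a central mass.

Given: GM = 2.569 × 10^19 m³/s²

Convert to SI: r = 201 Mm = 2.01e+08 m.
Escape velocity comes from setting total energy to zero: ½v² − GM/r = 0 ⇒ v_esc = √(2GM / r).
v_esc = √(2 · 2.569e+19 / 2.01e+08) m/s ≈ 5.056e+05 m/s = 505.6 km/s.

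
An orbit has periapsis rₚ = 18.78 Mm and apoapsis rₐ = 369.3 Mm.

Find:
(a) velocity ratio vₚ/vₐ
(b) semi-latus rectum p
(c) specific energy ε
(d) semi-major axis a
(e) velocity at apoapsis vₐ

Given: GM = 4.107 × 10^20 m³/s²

Convert to SI: rₚ = 18.78 Mm = 1.878e+07 m; rₐ = 369.3 Mm = 3.693e+08 m.
(a) Conservation of angular momentum (rₚvₚ = rₐvₐ) gives vₚ/vₐ = rₐ/rₚ = 3.693e+08/1.878e+07 ≈ 19.66
(b) From a = (rₚ + rₐ)/2 = 1.9404e+08 m and e = (rₐ − rₚ)/(rₐ + rₚ) = 0.903216, p = a(1 − e²) = 1.9404e+08 · (1 − (0.903216)²) ≈ 3.574e+07 m
(c) With a = (rₚ + rₐ)/2 = 1.9404e+08 m, ε = −GM/(2a) = −4.107e+20/(2 · 1.9404e+08) J/kg ≈ -1.058e+12 J/kg
(d) a = (rₚ + rₐ)/2 = (1.878e+07 + 3.693e+08)/2 ≈ 1.94e+08 m
(e) With a = (rₚ + rₐ)/2 = 1.9404e+08 m, vₐ = √(GM (2/rₐ − 1/a)) = √(4.107e+20 · (2/3.693e+08 − 1/1.9404e+08)) m/s ≈ 3.281e+05 m/s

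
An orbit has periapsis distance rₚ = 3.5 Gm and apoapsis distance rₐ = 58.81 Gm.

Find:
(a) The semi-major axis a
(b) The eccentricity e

Convert to SI: rₚ = 3.5 Gm = 3.5e+09 m; rₐ = 58.81 Gm = 5.881e+10 m.
(a) a = (rₚ + rₐ) / 2 = (3.5e+09 + 5.881e+10) / 2 ≈ 3.116e+10 m = 31.16 Gm.
(b) e = (rₐ − rₚ) / (rₐ + rₚ) = (5.881e+10 − 3.5e+09) / (5.881e+10 + 3.5e+09) ≈ 0.8877.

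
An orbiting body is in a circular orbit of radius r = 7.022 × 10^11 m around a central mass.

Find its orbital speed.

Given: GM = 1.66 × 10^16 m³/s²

For a circular orbit, gravity supplies the centripetal force, so v = √(GM / r).
v = √(1.66e+16 / 7.022e+11) m/s ≈ 153.8 m/s = 153.8 m/s.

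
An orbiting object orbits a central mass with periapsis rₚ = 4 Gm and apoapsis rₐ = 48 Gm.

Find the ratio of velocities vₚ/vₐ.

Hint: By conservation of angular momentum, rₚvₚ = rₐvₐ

Convert to SI: rₚ = 4 Gm = 4e+09 m; rₐ = 48 Gm = 4.8e+10 m.
Conservation of angular momentum gives rₚvₚ = rₐvₐ, so vₚ/vₐ = rₐ/rₚ.
vₚ/vₐ = 4.8e+10 / 4e+09 ≈ 12.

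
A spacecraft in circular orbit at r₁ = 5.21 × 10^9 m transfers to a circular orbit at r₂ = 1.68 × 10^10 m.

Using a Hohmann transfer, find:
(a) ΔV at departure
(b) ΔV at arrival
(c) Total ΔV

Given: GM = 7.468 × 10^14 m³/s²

Transfer semi-major axis: a_t = (r₁ + r₂)/2 = (5.21e+09 + 1.68e+10)/2 = 1.1005e+10 m.
Circular speeds: v₁ = √(GM/r₁) = 378.602 m/s, v₂ = √(GM/r₂) = 210.837 m/s.
Transfer speeds (vis-viva v² = GM(2/r − 1/a_t)): v₁ᵗ = 467.781 m/s, v₂ᵗ = 145.068 m/s.
(a) ΔV₁ = |v₁ᵗ − v₁| ≈ 89.18 m/s = 89.18 m/s.
(b) ΔV₂ = |v₂ − v₂ᵗ| ≈ 65.77 m/s = 65.77 m/s.
(c) ΔV_total = ΔV₁ + ΔV₂ ≈ 154.9 m/s = 154.9 m/s.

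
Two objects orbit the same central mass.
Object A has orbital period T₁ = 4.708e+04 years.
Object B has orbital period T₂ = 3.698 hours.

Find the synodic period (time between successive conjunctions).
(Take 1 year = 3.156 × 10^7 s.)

Convert to SI: T₁ = 4.708e+04 years = 1.48584e+12 s; T₂ = 3.698 hours = 13312.8 s.
T_syn = |T₁ · T₂ / (T₁ − T₂)|.
T_syn = |1.48584e+12 · 13312.8 / (1.48584e+12 − 13312.8)| s ≈ 1.331e+04 s = 3.698 hours.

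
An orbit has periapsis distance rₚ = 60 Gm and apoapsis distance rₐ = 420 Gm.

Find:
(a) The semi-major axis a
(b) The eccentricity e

Convert to SI: rₚ = 60 Gm = 6e+10 m; rₐ = 420 Gm = 4.2e+11 m.
(a) a = (rₚ + rₐ) / 2 = (6e+10 + 4.2e+11) / 2 ≈ 2.4e+11 m = 240 Gm.
(b) e = (rₐ − rₚ) / (rₐ + rₚ) = (4.2e+11 − 6e+10) / (4.2e+11 + 6e+10) ≈ 0.75.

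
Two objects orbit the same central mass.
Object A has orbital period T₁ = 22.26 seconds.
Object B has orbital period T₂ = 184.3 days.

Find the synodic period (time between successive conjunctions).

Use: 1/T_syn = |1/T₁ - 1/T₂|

Convert to SI: T₂ = 184.3 days = 1.59235e+07 s.
T_syn = |T₁ · T₂ / (T₁ − T₂)|.
T_syn = |22.26 · 1.59235e+07 / (22.26 − 1.59235e+07)| s ≈ 22.26 s = 22.26 seconds.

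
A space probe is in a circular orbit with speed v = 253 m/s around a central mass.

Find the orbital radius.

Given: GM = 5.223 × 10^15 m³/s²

For a circular orbit, v² = GM / r, so r = GM / v².
r = 5.223e+15 / (253)² m ≈ 8.16e+10 m = 8.16 × 10^10 m.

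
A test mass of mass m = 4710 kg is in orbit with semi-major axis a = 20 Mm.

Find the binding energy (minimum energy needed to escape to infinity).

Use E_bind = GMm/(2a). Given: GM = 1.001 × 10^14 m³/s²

Convert to SI: a = 20 Mm = 2e+07 m.
Total orbital energy is E = −GMm/(2a); binding energy is E_bind = −E = GMm/(2a).
E_bind = 1.001e+14 · 4710 / (2 · 2e+07) J ≈ 1.179e+10 J = 11.79 GJ.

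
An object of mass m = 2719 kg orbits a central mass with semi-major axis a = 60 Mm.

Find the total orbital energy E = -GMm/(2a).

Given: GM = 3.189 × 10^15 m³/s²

Convert to SI: a = 60 Mm = 6e+07 m.
E = −GMm / (2a).
E = −3.189e+15 · 2719 / (2 · 6e+07) J ≈ -7.226e+10 J = -72.26 GJ.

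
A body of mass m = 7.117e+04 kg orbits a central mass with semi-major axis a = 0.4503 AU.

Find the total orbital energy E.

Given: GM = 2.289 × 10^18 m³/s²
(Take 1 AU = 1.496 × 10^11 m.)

Convert to SI: a = 0.4503 AU = 6.73649e+10 m.
E = −GMm / (2a).
E = −2.289e+18 · 7.117e+04 / (2 · 6.73649e+10) J ≈ -1.209e+12 J = -1.209 TJ.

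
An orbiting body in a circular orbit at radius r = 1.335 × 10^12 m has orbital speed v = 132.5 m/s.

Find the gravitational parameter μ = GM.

For a circular orbit v² = GM/r, so GM = v² · r.
GM = (132.5)² · 1.335e+12 m³/s² ≈ 2.344e+16 m³/s² = 2.344 × 10^16 m³/s².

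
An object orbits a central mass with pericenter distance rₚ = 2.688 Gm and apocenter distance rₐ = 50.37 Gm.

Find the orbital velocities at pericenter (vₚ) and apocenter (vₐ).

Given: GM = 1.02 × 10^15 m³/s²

Convert to SI: rₚ = 2.688 Gm = 2.688e+09 m; rₐ = 50.37 Gm = 5.037e+10 m.
Use the vis-viva equation v² = GM(2/r − 1/a) with a = (rₚ + rₐ)/2 = (2.688e+09 + 5.037e+10)/2 = 2.6529e+10 m.
vₚ = √(GM · (2/rₚ − 1/a)) = √(1.02e+15 · (2/2.688e+09 − 1/2.6529e+10)) m/s ≈ 848.8 m/s = 848.8 m/s.
vₐ = √(GM · (2/rₐ − 1/a)) = √(1.02e+15 · (2/5.037e+10 − 1/2.6529e+10)) m/s ≈ 45.3 m/s = 45.3 m/s.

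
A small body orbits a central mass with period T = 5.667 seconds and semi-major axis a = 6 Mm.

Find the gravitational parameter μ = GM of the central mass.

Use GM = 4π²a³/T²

Convert to SI: a = 6 Mm = 6e+06 m.
GM = 4π² · a³ / T².
GM = 4π² · (6e+06)³ / (5.667)² m³/s² ≈ 2.655e+20 m³/s² = 2.655 × 10^20 m³/s².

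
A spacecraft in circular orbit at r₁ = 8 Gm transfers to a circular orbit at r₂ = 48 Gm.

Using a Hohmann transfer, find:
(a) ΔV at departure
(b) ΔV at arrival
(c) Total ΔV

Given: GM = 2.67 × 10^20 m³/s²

Convert to SI: r₁ = 8 Gm = 8e+09 m; r₂ = 48 Gm = 4.8e+10 m.
Transfer semi-major axis: a_t = (r₁ + r₂)/2 = (8e+09 + 4.8e+10)/2 = 2.8e+10 m.
Circular speeds: v₁ = √(GM/r₁) = 182688 m/s, v₂ = √(GM/r₂) = 74582.2 m/s.
Transfer speeds (vis-viva v² = GM(2/r − 1/a_t)): v₁ᵗ = 239195 m/s, v₂ᵗ = 39865.8 m/s.
(a) ΔV₁ = |v₁ᵗ − v₁| ≈ 5.651e+04 m/s = 56.51 km/s.
(b) ΔV₂ = |v₂ − v₂ᵗ| ≈ 3.472e+04 m/s = 34.72 km/s.
(c) ΔV_total = ΔV₁ + ΔV₂ ≈ 9.122e+04 m/s = 91.22 km/s.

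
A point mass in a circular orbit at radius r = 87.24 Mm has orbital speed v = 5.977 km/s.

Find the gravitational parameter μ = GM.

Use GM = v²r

Convert to SI: r = 87.24 Mm = 8.724e+07 m; v = 5.977 km/s = 5977 m/s.
For a circular orbit v² = GM/r, so GM = v² · r.
GM = (5977)² · 8.724e+07 m³/s² ≈ 3.117e+15 m³/s² = 3.117 × 10^15 m³/s².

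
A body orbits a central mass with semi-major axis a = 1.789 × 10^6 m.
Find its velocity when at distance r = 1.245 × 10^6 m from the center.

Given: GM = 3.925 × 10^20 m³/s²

Vis-viva: v = √(GM · (2/r − 1/a)).
2/r − 1/a = 2/1.245e+06 − 1/1.789e+06 = 1.04745e-06 m⁻¹.
v = √(3.925e+20 · 1.04745e-06) m/s ≈ 2.028e+07 m/s = 2.028e+04 km/s.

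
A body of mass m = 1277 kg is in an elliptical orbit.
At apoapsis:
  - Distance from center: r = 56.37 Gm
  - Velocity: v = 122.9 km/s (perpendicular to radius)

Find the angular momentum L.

Convert to SI: r = 56.37 Gm = 5.637e+10 m; v = 122.9 km/s = 122900 m/s.
Since v is perpendicular to r, L = m · v · r.
L = 1277 · 122900 · 5.637e+10 kg·m²/s ≈ 8.847e+18 kg·m²/s.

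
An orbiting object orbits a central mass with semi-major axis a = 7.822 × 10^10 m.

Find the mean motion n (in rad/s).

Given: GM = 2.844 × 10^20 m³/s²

n = √(GM / a³).
n = √(2.844e+20 / (7.822e+10)³) rad/s ≈ 7.709e-07 rad/s.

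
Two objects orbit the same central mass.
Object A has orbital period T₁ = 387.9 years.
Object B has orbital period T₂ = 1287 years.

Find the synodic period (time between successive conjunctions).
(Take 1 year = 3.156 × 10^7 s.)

Convert to SI: T₁ = 387.9 years = 1.22421e+10 s; T₂ = 1287 years = 4.06177e+10 s.
T_syn = |T₁ · T₂ / (T₁ − T₂)|.
T_syn = |1.22421e+10 · 4.06177e+10 / (1.22421e+10 − 4.06177e+10)| s ≈ 1.752e+10 s = 555.3 years.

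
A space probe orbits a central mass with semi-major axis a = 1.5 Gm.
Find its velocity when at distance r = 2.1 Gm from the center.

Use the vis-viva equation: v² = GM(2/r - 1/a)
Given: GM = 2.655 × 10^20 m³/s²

Convert to SI: a = 1.5 Gm = 1.5e+09 m; r = 2.1 Gm = 2.1e+09 m.
Vis-viva: v = √(GM · (2/r − 1/a)).
2/r − 1/a = 2/2.1e+09 − 1/1.5e+09 = 2.85714e-10 m⁻¹.
v = √(2.655e+20 · 2.85714e-10) m/s ≈ 2.754e+05 m/s = 275.4 km/s.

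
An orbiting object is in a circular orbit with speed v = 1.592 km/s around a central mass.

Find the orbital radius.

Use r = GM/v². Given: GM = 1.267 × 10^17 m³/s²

Convert to SI: v = 1.592 km/s = 1592 m/s.
For a circular orbit, v² = GM / r, so r = GM / v².
r = 1.267e+17 / (1592)² m ≈ 4.999e+10 m = 49.99 Gm.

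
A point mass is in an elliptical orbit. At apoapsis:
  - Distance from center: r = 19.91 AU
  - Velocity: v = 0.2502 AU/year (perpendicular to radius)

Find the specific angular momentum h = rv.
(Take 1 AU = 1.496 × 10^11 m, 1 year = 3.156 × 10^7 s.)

Convert to SI: r = 19.91 AU = 2.97854e+12 m; v = 0.2502 AU/year = 1185.99 m/s.
With v perpendicular to r, h = r · v.
h = 2.97854e+12 · 1185.99 m²/s ≈ 3.533e+15 m²/s.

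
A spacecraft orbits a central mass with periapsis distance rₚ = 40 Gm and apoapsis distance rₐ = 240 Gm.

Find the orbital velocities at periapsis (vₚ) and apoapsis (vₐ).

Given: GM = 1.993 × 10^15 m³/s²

Convert to SI: rₚ = 40 Gm = 4e+10 m; rₐ = 240 Gm = 2.4e+11 m.
Use the vis-viva equation v² = GM(2/r − 1/a) with a = (rₚ + rₐ)/2 = (4e+10 + 2.4e+11)/2 = 1.4e+11 m.
vₚ = √(GM · (2/rₚ − 1/a)) = √(1.993e+15 · (2/4e+10 − 1/1.4e+11)) m/s ≈ 292.3 m/s = 292.3 m/s.
vₐ = √(GM · (2/rₐ − 1/a)) = √(1.993e+15 · (2/2.4e+11 − 1/1.4e+11)) m/s ≈ 48.71 m/s = 48.71 m/s.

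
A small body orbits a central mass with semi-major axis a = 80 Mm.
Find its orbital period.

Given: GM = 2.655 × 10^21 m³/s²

Convert to SI: a = 80 Mm = 8e+07 m.
Kepler's third law: T = 2π √(a³ / GM).
Substituting a = 8e+07 m and GM = 2.655e+21 m³/s²:
T = 2π √((8e+07)³ / 2.655e+21) s
T ≈ 87.25 s = 1.454 minutes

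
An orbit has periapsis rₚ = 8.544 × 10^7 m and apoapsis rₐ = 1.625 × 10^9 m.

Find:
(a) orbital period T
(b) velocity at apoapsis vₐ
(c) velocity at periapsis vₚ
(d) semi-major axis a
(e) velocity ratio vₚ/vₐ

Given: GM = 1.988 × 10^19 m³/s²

(a) With a = (rₚ + rₐ)/2 = 8.5522e+08 m, T = 2π √(a³/GM) = 2π √((8.5522e+08)³/1.988e+19) s ≈ 3.524e+04 s
(b) With a = (rₚ + rₐ)/2 = 8.5522e+08 m, vₐ = √(GM (2/rₐ − 1/a)) = √(1.988e+19 · (2/1.625e+09 − 1/8.5522e+08)) m/s ≈ 3.496e+04 m/s
(c) With a = (rₚ + rₐ)/2 = 8.5522e+08 m, vₚ = √(GM (2/rₚ − 1/a)) = √(1.988e+19 · (2/8.544e+07 − 1/8.5522e+08)) m/s ≈ 6.649e+05 m/s
(d) a = (rₚ + rₐ)/2 = (8.544e+07 + 1.625e+09)/2 ≈ 8.552e+08 m
(e) Conservation of angular momentum (rₚvₚ = rₐvₐ) gives vₚ/vₐ = rₐ/rₚ = 1.625e+09/8.544e+07 ≈ 19.02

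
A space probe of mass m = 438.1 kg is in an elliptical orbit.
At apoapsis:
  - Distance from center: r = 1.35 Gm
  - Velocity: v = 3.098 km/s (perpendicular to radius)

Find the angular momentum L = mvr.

Convert to SI: r = 1.35 Gm = 1.35e+09 m; v = 3.098 km/s = 3098 m/s.
Since v is perpendicular to r, L = m · v · r.
L = 438.1 · 3098 · 1.35e+09 kg·m²/s ≈ 1.832e+15 kg·m²/s.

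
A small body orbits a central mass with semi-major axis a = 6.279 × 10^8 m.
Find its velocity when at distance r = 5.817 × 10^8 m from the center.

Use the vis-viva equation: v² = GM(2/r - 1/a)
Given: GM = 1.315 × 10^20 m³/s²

Vis-viva: v = √(GM · (2/r − 1/a)).
2/r − 1/a = 2/5.817e+08 − 1/6.279e+08 = 1.84559e-09 m⁻¹.
v = √(1.315e+20 · 1.84559e-09) m/s ≈ 4.926e+05 m/s = 492.6 km/s.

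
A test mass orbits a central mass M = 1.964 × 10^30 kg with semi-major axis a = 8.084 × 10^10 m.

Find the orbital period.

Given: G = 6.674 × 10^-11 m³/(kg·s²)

GM = G · M = 6.674e-11 · 1.964e+30 = 1.31077e+20 m³/s².
Kepler's third law: T = 2π √(a³ / GM).
Substituting a = 8.084e+10 m and GM = 1.31077e+20 m³/s²:
T = 2π √((8.084e+10)³ / 1.31077e+20) s
T ≈ 1.261e+07 s = 146 days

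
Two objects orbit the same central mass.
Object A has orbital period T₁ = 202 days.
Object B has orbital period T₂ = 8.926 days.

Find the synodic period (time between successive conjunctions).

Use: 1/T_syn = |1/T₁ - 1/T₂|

Convert to SI: T₁ = 202 days = 1.74528e+07 s; T₂ = 8.926 days = 771206 s.
T_syn = |T₁ · T₂ / (T₁ − T₂)|.
T_syn = |1.74528e+07 · 771206 / (1.74528e+07 − 771206)| s ≈ 8.069e+05 s = 9.339 days.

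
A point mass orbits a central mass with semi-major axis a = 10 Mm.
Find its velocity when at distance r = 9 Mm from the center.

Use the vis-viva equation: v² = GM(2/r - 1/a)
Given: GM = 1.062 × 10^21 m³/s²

Convert to SI: a = 10 Mm = 1e+07 m; r = 9 Mm = 9e+06 m.
Vis-viva: v = √(GM · (2/r − 1/a)).
2/r − 1/a = 2/9e+06 − 1/1e+07 = 1.22222e-07 m⁻¹.
v = √(1.062e+21 · 1.22222e-07) m/s ≈ 1.139e+07 m/s = 1.139e+04 km/s.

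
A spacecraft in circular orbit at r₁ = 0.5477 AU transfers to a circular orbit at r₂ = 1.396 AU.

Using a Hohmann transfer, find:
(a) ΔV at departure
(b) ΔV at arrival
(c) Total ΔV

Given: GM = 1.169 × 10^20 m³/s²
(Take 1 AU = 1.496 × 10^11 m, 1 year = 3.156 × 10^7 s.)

Convert to SI: r₁ = 0.5477 AU = 8.19359e+10 m; r₂ = 1.396 AU = 2.08842e+11 m.
Transfer semi-major axis: a_t = (r₁ + r₂)/2 = (8.19359e+10 + 2.08842e+11)/2 = 1.45389e+11 m.
Circular speeds: v₁ = √(GM/r₁) = 37772 m/s, v₂ = √(GM/r₂) = 23659.1 m/s.
Transfer speeds (vis-viva v² = GM(2/r − 1/a_t)): v₁ᵗ = 45270.3 m/s, v₂ᵗ = 17761.1 m/s.
(a) ΔV₁ = |v₁ᵗ − v₁| ≈ 7498 m/s = 1.582 AU/year.
(b) ΔV₂ = |v₂ − v₂ᵗ| ≈ 5898 m/s = 1.244 AU/year.
(c) ΔV_total = ΔV₁ + ΔV₂ ≈ 1.34e+04 m/s = 2.826 AU/year.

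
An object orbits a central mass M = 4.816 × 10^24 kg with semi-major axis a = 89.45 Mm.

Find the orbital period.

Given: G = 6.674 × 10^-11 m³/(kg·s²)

Convert to SI: a = 89.45 Mm = 8.945e+07 m.
GM = G · M = 6.674e-11 · 4.816e+24 = 3.2142e+14 m³/s².
Kepler's third law: T = 2π √(a³ / GM).
Substituting a = 8.945e+07 m and GM = 3.2142e+14 m³/s²:
T = 2π √((8.945e+07)³ / 3.2142e+14) s
T ≈ 2.965e+05 s = 3.432 days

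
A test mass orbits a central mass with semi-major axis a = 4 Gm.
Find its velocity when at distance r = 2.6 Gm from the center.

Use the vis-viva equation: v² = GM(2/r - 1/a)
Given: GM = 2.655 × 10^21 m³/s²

Convert to SI: a = 4 Gm = 4e+09 m; r = 2.6 Gm = 2.6e+09 m.
Vis-viva: v = √(GM · (2/r − 1/a)).
2/r − 1/a = 2/2.6e+09 − 1/4e+09 = 5.19231e-10 m⁻¹.
v = √(2.655e+21 · 5.19231e-10) m/s ≈ 1.174e+06 m/s = 1174 km/s.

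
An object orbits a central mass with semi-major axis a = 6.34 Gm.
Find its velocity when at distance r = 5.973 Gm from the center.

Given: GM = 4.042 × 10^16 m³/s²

Convert to SI: a = 6.34 Gm = 6.34e+09 m; r = 5.973 Gm = 5.973e+09 m.
Vis-viva: v = √(GM · (2/r − 1/a)).
2/r − 1/a = 2/5.973e+09 − 1/6.34e+09 = 1.77111e-10 m⁻¹.
v = √(4.042e+16 · 1.77111e-10) m/s ≈ 2676 m/s = 2.676 km/s.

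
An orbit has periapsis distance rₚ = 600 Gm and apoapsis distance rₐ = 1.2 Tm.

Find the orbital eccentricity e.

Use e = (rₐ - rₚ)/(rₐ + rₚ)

Convert to SI: rₚ = 600 Gm = 6e+11 m; rₐ = 1.2 Tm = 1.2e+12 m.
e = (rₐ − rₚ) / (rₐ + rₚ).
e = (1.2e+12 − 6e+11) / (1.2e+12 + 6e+11) = 6e+11 / 1.8e+12 ≈ 0.3333.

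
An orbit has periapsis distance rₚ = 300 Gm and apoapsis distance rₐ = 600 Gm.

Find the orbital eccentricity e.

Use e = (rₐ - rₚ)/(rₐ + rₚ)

Convert to SI: rₚ = 300 Gm = 3e+11 m; rₐ = 600 Gm = 6e+11 m.
e = (rₐ − rₚ) / (rₐ + rₚ).
e = (6e+11 − 3e+11) / (6e+11 + 3e+11) = 3e+11 / 9e+11 ≈ 0.3333.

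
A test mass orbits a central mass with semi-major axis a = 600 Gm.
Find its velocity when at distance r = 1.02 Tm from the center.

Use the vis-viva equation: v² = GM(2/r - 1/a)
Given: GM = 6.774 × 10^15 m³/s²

Convert to SI: a = 600 Gm = 6e+11 m; r = 1.02 Tm = 1.02e+12 m.
Vis-viva: v = √(GM · (2/r − 1/a)).
2/r − 1/a = 2/1.02e+12 − 1/6e+11 = 2.94118e-13 m⁻¹.
v = √(6.774e+15 · 2.94118e-13) m/s ≈ 44.64 m/s = 44.64 m/s.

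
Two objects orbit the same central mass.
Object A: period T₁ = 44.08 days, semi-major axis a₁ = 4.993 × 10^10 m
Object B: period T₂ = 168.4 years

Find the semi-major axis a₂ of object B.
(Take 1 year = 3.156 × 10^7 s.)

Convert to SI: T₁ = 44.08 days = 3.80851e+06 s; T₂ = 168.4 years = 5.3147e+09 s.
Kepler's third law: (T₁/T₂)² = (a₁/a₂)³ ⇒ a₂ = a₁ · (T₂/T₁)^(2/3).
T₂/T₁ = 5.3147e+09 / 3.80851e+06 = 1395.48.
a₂ = 4.993e+10 · (1395.48)^(2/3) m ≈ 6.235e+12 m = 6.235 × 10^12 m.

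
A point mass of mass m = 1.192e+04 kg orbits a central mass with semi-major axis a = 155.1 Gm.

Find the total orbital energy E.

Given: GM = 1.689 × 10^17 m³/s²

Convert to SI: a = 155.1 Gm = 1.551e+11 m.
E = −GMm / (2a).
E = −1.689e+17 · 1.192e+04 / (2 · 1.551e+11) J ≈ -6.49e+09 J = -6.49 GJ.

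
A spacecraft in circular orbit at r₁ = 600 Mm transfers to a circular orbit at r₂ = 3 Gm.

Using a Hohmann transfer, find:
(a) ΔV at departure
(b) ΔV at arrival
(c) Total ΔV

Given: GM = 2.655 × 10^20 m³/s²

Convert to SI: r₁ = 600 Mm = 6e+08 m; r₂ = 3 Gm = 3e+09 m.
Transfer semi-major axis: a_t = (r₁ + r₂)/2 = (6e+08 + 3e+09)/2 = 1.8e+09 m.
Circular speeds: v₁ = √(GM/r₁) = 665207 m/s, v₂ = √(GM/r₂) = 297489 m/s.
Transfer speeds (vis-viva v² = GM(2/r − 1/a_t)): v₁ᵗ = 858778 m/s, v₂ᵗ = 171756 m/s.
(a) ΔV₁ = |v₁ᵗ − v₁| ≈ 1.936e+05 m/s = 193.6 km/s.
(b) ΔV₂ = |v₂ − v₂ᵗ| ≈ 1.257e+05 m/s = 125.7 km/s.
(c) ΔV_total = ΔV₁ + ΔV₂ ≈ 3.193e+05 m/s = 319.3 km/s.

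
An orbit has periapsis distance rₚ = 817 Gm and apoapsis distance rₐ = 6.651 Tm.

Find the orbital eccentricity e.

Convert to SI: rₚ = 817 Gm = 8.17e+11 m; rₐ = 6.651 Tm = 6.651e+12 m.
e = (rₐ − rₚ) / (rₐ + rₚ).
e = (6.651e+12 − 8.17e+11) / (6.651e+12 + 8.17e+11) = 5.834e+12 / 7.468e+12 ≈ 0.7812.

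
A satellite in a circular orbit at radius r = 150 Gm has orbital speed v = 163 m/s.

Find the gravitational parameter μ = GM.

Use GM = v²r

Convert to SI: r = 150 Gm = 1.5e+11 m.
For a circular orbit v² = GM/r, so GM = v² · r.
GM = (163)² · 1.5e+11 m³/s² ≈ 3.985e+15 m³/s² = 3.985 × 10^15 m³/s².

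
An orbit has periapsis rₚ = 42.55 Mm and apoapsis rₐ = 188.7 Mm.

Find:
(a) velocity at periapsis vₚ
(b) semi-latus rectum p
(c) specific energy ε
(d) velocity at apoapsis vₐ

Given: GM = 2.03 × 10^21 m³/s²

Convert to SI: rₚ = 42.55 Mm = 4.255e+07 m; rₐ = 188.7 Mm = 1.887e+08 m.
(a) With a = (rₚ + rₐ)/2 = 1.15625e+08 m, vₚ = √(GM (2/rₚ − 1/a)) = √(2.03e+21 · (2/4.255e+07 − 1/1.15625e+08)) m/s ≈ 8.824e+06 m/s
(b) From a = (rₚ + rₐ)/2 = 1.15625e+08 m and e = (rₐ − rₚ)/(rₐ + rₚ) = 0.632, p = a(1 − e²) = 1.15625e+08 · (1 − (0.632)²) ≈ 6.944e+07 m
(c) With a = (rₚ + rₐ)/2 = 1.15625e+08 m, ε = −GM/(2a) = −2.03e+21/(2 · 1.15625e+08) J/kg ≈ -8.778e+12 J/kg
(d) With a = (rₚ + rₐ)/2 = 1.15625e+08 m, vₐ = √(GM (2/rₐ − 1/a)) = √(2.03e+21 · (2/1.887e+08 − 1/1.15625e+08)) m/s ≈ 1.99e+06 m/s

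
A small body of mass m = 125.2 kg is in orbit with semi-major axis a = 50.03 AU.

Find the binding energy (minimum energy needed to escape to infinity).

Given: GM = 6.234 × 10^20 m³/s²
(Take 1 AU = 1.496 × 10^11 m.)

Convert to SI: a = 50.03 AU = 7.48449e+12 m.
Total orbital energy is E = −GMm/(2a); binding energy is E_bind = −E = GMm/(2a).
E_bind = 6.234e+20 · 125.2 / (2 · 7.48449e+12) J ≈ 5.214e+09 J = 5.214 GJ.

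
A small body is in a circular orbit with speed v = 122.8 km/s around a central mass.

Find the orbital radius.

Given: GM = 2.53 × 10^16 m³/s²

Convert to SI: v = 122.8 km/s = 122800 m/s.
For a circular orbit, v² = GM / r, so r = GM / v².
r = 2.53e+16 / (122800)² m ≈ 1.678e+06 m = 1.678 × 10^6 m.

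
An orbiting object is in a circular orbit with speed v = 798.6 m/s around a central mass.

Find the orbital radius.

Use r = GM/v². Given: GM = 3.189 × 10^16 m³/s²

For a circular orbit, v² = GM / r, so r = GM / v².
r = 3.189e+16 / (798.6)² m ≈ 5e+10 m = 50 Gm.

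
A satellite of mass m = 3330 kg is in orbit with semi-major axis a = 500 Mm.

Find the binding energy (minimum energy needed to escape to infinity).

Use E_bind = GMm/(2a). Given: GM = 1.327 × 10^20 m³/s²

Convert to SI: a = 500 Mm = 5e+08 m.
Total orbital energy is E = −GMm/(2a); binding energy is E_bind = −E = GMm/(2a).
E_bind = 1.327e+20 · 3330 / (2 · 5e+08) J ≈ 4.419e+14 J = 441.9 TJ.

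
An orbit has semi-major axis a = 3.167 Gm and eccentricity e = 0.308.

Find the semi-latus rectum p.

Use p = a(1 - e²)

Convert to SI: a = 3.167 Gm = 3.167e+09 m.
p = a (1 − e²).
p = 3.167e+09 · (1 − (0.308)²) = 3.167e+09 · 0.905136 ≈ 2.867e+09 m = 2.867 Gm.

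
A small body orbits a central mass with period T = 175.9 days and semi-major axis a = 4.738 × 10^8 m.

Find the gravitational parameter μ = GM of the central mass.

Convert to SI: T = 175.9 days = 1.51978e+07 s.
GM = 4π² · a³ / T².
GM = 4π² · (4.738e+08)³ / (1.51978e+07)² m³/s² ≈ 1.818e+13 m³/s² = 1.818 × 10^13 m³/s².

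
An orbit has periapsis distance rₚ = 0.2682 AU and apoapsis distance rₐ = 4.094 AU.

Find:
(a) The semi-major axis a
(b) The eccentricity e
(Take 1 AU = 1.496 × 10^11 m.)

Convert to SI: rₚ = 0.2682 AU = 4.01227e+10 m; rₐ = 4.094 AU = 6.12462e+11 m.
(a) a = (rₚ + rₐ) / 2 = (4.01227e+10 + 6.12462e+11) / 2 ≈ 3.263e+11 m = 2.181 AU.
(b) e = (rₐ − rₚ) / (rₐ + rₚ) = (6.12462e+11 − 4.01227e+10) / (6.12462e+11 + 4.01227e+10) ≈ 0.877.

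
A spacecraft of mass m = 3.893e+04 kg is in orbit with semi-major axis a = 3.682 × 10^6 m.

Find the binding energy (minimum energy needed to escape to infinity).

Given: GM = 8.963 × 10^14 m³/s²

Total orbital energy is E = −GMm/(2a); binding energy is E_bind = −E = GMm/(2a).
E_bind = 8.963e+14 · 3.893e+04 / (2 · 3.682e+06) J ≈ 4.738e+12 J = 4.738 TJ.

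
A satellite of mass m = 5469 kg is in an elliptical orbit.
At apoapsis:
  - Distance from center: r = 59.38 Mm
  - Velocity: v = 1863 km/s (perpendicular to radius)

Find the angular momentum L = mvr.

Convert to SI: r = 59.38 Mm = 5.938e+07 m; v = 1863 km/s = 1.863e+06 m/s.
Since v is perpendicular to r, L = m · v · r.
L = 5469 · 1.863e+06 · 5.938e+07 kg·m²/s ≈ 6.05e+17 kg·m²/s.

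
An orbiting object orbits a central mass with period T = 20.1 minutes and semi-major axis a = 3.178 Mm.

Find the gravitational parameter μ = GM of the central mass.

Convert to SI: T = 20.1 minutes = 1206 s; a = 3.178 Mm = 3.178e+06 m.
GM = 4π² · a³ / T².
GM = 4π² · (3.178e+06)³ / (1206)² m³/s² ≈ 8.712e+14 m³/s² = 8.712 × 10^14 m³/s².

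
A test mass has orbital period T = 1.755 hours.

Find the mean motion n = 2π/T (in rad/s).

Convert to SI: T = 1.755 hours = 6318 s.
n = 2π / T.
n = 2π / 6318 s ≈ 0.0009945 rad/s.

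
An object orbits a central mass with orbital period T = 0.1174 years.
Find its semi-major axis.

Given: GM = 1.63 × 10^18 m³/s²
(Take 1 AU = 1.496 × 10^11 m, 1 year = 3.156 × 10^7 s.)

Convert to SI: T = 0.1174 years = 3.70514e+06 s.
Invert Kepler's third law: a = (GM · T² / (4π²))^(1/3).
Substituting T = 3.70514e+06 s and GM = 1.63e+18 m³/s²:
a = (1.63e+18 · (3.70514e+06)² / (4π²))^(1/3) m
a ≈ 8.276e+09 m = 0.05532 AU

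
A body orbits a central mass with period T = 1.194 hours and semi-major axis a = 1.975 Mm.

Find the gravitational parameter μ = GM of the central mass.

Convert to SI: T = 1.194 hours = 4298.4 s; a = 1.975 Mm = 1.975e+06 m.
GM = 4π² · a³ / T².
GM = 4π² · (1.975e+06)³ / (4298.4)² m³/s² ≈ 1.646e+13 m³/s² = 1.646 × 10^13 m³/s².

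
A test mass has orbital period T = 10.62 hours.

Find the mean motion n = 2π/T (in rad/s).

Convert to SI: T = 10.62 hours = 38232 s.
n = 2π / T.
n = 2π / 38232 s ≈ 0.0001643 rad/s.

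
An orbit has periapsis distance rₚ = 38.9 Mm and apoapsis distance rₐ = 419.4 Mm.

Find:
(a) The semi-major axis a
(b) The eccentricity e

Convert to SI: rₚ = 38.9 Mm = 3.89e+07 m; rₐ = 419.4 Mm = 4.194e+08 m.
(a) a = (rₚ + rₐ) / 2 = (3.89e+07 + 4.194e+08) / 2 ≈ 2.292e+08 m = 229.2 Mm.
(b) e = (rₐ − rₚ) / (rₐ + rₚ) = (4.194e+08 − 3.89e+07) / (4.194e+08 + 3.89e+07) ≈ 0.8302.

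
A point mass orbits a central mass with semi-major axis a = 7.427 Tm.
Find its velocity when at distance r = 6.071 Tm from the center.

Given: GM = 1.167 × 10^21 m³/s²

Convert to SI: a = 7.427 Tm = 7.427e+12 m; r = 6.071 Tm = 6.071e+12 m.
Vis-viva: v = √(GM · (2/r − 1/a)).
2/r − 1/a = 2/6.071e+12 − 1/7.427e+12 = 1.94791e-13 m⁻¹.
v = √(1.167e+21 · 1.94791e-13) m/s ≈ 1.508e+04 m/s = 15.08 km/s.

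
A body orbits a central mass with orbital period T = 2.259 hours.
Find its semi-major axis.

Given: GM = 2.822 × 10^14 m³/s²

Convert to SI: T = 2.259 hours = 8132.4 s.
Invert Kepler's third law: a = (GM · T² / (4π²))^(1/3).
Substituting T = 8132.4 s and GM = 2.822e+14 m³/s²:
a = (2.822e+14 · (8132.4)² / (4π²))^(1/3) m
a ≈ 7.79e+06 m = 7.79 Mm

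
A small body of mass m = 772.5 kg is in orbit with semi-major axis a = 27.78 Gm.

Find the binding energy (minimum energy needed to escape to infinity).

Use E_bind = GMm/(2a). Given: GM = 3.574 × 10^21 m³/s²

Convert to SI: a = 27.78 Gm = 2.778e+10 m.
Total orbital energy is E = −GMm/(2a); binding energy is E_bind = −E = GMm/(2a).
E_bind = 3.574e+21 · 772.5 / (2 · 2.778e+10) J ≈ 4.969e+13 J = 49.69 TJ.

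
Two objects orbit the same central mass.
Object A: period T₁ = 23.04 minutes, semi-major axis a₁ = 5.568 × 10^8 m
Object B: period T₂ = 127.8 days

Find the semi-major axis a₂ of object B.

Convert to SI: T₁ = 23.04 minutes = 1382.4 s; T₂ = 127.8 days = 1.10419e+07 s.
Kepler's third law: (T₁/T₂)² = (a₁/a₂)³ ⇒ a₂ = a₁ · (T₂/T₁)^(2/3).
T₂/T₁ = 1.10419e+07 / 1382.4 = 7987.5.
a₂ = 5.568e+08 · (7987.5)^(2/3) m ≈ 2.225e+11 m = 2.225 × 10^11 m.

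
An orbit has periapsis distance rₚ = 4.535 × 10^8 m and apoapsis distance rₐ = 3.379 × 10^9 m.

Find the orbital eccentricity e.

e = (rₐ − rₚ) / (rₐ + rₚ).
e = (3.379e+09 − 4.535e+08) / (3.379e+09 + 4.535e+08) = 2.9255e+09 / 3.8325e+09 ≈ 0.7633.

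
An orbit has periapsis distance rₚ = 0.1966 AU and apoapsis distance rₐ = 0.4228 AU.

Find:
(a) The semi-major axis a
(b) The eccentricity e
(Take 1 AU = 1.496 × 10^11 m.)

Convert to SI: rₚ = 0.1966 AU = 2.94114e+10 m; rₐ = 0.4228 AU = 6.32509e+10 m.
(a) a = (rₚ + rₐ) / 2 = (2.94114e+10 + 6.32509e+10) / 2 ≈ 4.633e+10 m = 0.3097 AU.
(b) e = (rₐ − rₚ) / (rₐ + rₚ) = (6.32509e+10 − 2.94114e+10) / (6.32509e+10 + 2.94114e+10) ≈ 0.3652.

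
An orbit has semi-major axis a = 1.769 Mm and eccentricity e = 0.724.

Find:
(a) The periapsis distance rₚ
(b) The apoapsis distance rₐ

Convert to SI: a = 1.769 Mm = 1.769e+06 m.
(a) rₚ = a(1 − e) = 1.769e+06 · (1 − 0.724) = 1.769e+06 · 0.276 ≈ 4.882e+05 m = 488.2 km.
(b) rₐ = a(1 + e) = 1.769e+06 · (1 + 0.724) = 1.769e+06 · 1.724 ≈ 3.05e+06 m = 3.05 Mm.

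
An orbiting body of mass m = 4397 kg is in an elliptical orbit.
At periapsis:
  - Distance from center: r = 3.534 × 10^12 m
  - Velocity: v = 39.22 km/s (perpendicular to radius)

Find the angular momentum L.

Convert to SI: v = 39.22 km/s = 39220 m/s.
Since v is perpendicular to r, L = m · v · r.
L = 4397 · 39220 · 3.534e+12 kg·m²/s ≈ 6.094e+20 kg·m²/s.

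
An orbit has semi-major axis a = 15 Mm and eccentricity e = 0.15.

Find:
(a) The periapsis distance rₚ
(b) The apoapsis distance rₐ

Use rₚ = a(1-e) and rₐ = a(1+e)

Convert to SI: a = 15 Mm = 1.5e+07 m.
(a) rₚ = a(1 − e) = 1.5e+07 · (1 − 0.15) = 1.5e+07 · 0.85 ≈ 1.275e+07 m = 12.75 Mm.
(b) rₐ = a(1 + e) = 1.5e+07 · (1 + 0.15) = 1.5e+07 · 1.15 ≈ 1.725e+07 m = 17.25 Mm.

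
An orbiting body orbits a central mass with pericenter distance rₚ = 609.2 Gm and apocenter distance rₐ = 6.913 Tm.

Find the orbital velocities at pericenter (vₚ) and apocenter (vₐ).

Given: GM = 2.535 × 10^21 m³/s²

Convert to SI: rₚ = 609.2 Gm = 6.092e+11 m; rₐ = 6.913 Tm = 6.913e+12 m.
Use the vis-viva equation v² = GM(2/r − 1/a) with a = (rₚ + rₐ)/2 = (6.092e+11 + 6.913e+12)/2 = 3.7611e+12 m.
vₚ = √(GM · (2/rₚ − 1/a)) = √(2.535e+21 · (2/6.092e+11 − 1/3.7611e+12)) m/s ≈ 8.746e+04 m/s = 87.46 km/s.
vₐ = √(GM · (2/rₐ − 1/a)) = √(2.535e+21 · (2/6.913e+12 − 1/3.7611e+12)) m/s ≈ 7707 m/s = 7.707 km/s.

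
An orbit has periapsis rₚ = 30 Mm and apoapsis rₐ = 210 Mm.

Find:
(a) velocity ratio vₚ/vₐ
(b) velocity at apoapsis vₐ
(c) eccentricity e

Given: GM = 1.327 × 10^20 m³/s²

Convert to SI: rₚ = 30 Mm = 3e+07 m; rₐ = 210 Mm = 2.1e+08 m.
(a) Conservation of angular momentum (rₚvₚ = rₐvₐ) gives vₚ/vₐ = rₐ/rₚ = 2.1e+08/3e+07 ≈ 7
(b) With a = (rₚ + rₐ)/2 = 1.2e+08 m, vₐ = √(GM (2/rₐ − 1/a)) = √(1.327e+20 · (2/2.1e+08 − 1/1.2e+08)) m/s ≈ 3.975e+05 m/s
(c) e = (rₐ − rₚ)/(rₐ + rₚ) = (2.1e+08 − 3e+07)/(2.1e+08 + 3e+07) ≈ 0.75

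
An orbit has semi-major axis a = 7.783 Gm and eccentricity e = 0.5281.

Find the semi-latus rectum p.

Convert to SI: a = 7.783 Gm = 7.783e+09 m.
p = a (1 − e²).
p = 7.783e+09 · (1 − (0.5281)²) = 7.783e+09 · 0.72111 ≈ 5.612e+09 m = 5.612 Gm.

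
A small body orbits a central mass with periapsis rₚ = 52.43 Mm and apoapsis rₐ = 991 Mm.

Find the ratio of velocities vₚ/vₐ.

Convert to SI: rₚ = 52.43 Mm = 5.243e+07 m; rₐ = 991 Mm = 9.91e+08 m.
Conservation of angular momentum gives rₚvₚ = rₐvₐ, so vₚ/vₐ = rₐ/rₚ.
vₚ/vₐ = 9.91e+08 / 5.243e+07 ≈ 18.9.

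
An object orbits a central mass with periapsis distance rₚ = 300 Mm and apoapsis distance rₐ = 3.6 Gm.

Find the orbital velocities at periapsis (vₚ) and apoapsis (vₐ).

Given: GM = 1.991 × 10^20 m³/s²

Convert to SI: rₚ = 300 Mm = 3e+08 m; rₐ = 3.6 Gm = 3.6e+09 m.
Use the vis-viva equation v² = GM(2/r − 1/a) with a = (rₚ + rₐ)/2 = (3e+08 + 3.6e+09)/2 = 1.95e+09 m.
vₚ = √(GM · (2/rₚ − 1/a)) = √(1.991e+20 · (2/3e+08 − 1/1.95e+09)) m/s ≈ 1.107e+06 m/s = 1107 km/s.
vₐ = √(GM · (2/rₐ − 1/a)) = √(1.991e+20 · (2/3.6e+09 − 1/1.95e+09)) m/s ≈ 9.224e+04 m/s = 92.24 km/s.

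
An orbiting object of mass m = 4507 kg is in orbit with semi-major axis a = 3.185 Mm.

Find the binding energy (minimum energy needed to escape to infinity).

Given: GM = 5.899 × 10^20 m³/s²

Convert to SI: a = 3.185 Mm = 3.185e+06 m.
Total orbital energy is E = −GMm/(2a); binding energy is E_bind = −E = GMm/(2a).
E_bind = 5.899e+20 · 4507 / (2 · 3.185e+06) J ≈ 4.174e+17 J = 417.4 PJ.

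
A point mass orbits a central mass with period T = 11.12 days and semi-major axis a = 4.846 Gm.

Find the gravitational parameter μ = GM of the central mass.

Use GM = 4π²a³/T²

Convert to SI: T = 11.12 days = 960768 s; a = 4.846 Gm = 4.846e+09 m.
GM = 4π² · a³ / T².
GM = 4π² · (4.846e+09)³ / (960768)² m³/s² ≈ 4.867e+18 m³/s² = 4.867 × 10^18 m³/s².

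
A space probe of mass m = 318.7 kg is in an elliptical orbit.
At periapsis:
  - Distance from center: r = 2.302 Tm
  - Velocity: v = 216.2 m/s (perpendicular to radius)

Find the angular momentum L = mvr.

Convert to SI: r = 2.302 Tm = 2.302e+12 m.
Since v is perpendicular to r, L = m · v · r.
L = 318.7 · 216.2 · 2.302e+12 kg·m²/s ≈ 1.586e+17 kg·m²/s.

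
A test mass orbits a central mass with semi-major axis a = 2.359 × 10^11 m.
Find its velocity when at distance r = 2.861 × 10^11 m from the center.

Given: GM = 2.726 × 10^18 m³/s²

Vis-viva: v = √(GM · (2/r − 1/a)).
2/r − 1/a = 2/2.861e+11 − 1/2.359e+11 = 2.75148e-12 m⁻¹.
v = √(2.726e+18 · 2.75148e-12) m/s ≈ 2739 m/s = 2.739 km/s.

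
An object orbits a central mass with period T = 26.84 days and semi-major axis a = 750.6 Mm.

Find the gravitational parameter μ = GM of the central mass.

Convert to SI: T = 26.84 days = 2.31898e+06 s; a = 750.6 Mm = 7.506e+08 m.
GM = 4π² · a³ / T².
GM = 4π² · (7.506e+08)³ / (2.31898e+06)² m³/s² ≈ 3.105e+15 m³/s² = 3.105 × 10^15 m³/s².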